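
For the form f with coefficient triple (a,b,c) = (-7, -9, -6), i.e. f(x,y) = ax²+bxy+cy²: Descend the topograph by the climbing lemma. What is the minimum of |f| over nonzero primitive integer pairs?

translate: b→-5 (≡9 mod 14), so (7,9,6)→(7,-5,4)
flip: (7,-5,4)→(4,5,7)
translate: b→-3 (≡5 mod 8), so (4,5,7)→(4,-3,6)
reduced (well bottom): (4,-3,6) with a≤c, −a<b≤a
well minimum |f| = |-4| = 4 (negative-definite)

4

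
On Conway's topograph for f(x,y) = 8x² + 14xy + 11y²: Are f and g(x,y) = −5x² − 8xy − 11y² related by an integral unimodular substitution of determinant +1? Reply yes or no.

D₁ = -156, D₂ = -156
f: translate: b→-2 (≡14 mod 16), so (8,14,11)→(8,-2,5)
f: flip: (8,-2,5)→(5,2,8)
f: reduced (well bottom): (5,2,8) with a≤c, −a<b≤a
g is negative-definite; reduce −g:
−g: translate: b→-2 (≡8 mod 10), so (5,8,11)→(5,-2,8)
−g: reduced (well bottom): (5,-2,8) with a≤c, −a<b≤a
flip sign back: reduced form of g is (-5,2,-8)
reduced forms (5, 2, 8) vs (-5, 2, -8) ⇒ inequivalent

no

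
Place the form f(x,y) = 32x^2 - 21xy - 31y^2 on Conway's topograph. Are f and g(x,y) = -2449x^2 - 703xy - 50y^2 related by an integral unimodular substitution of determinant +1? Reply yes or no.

D₁ = 4409, D₂ = 4409
river cycle of f (length 18): (-31, 21, 32), (32, 43, -20), (-20, 37, 38), (38, 39, -19), (-19, 37, 40), (40, 43, -16), (-16, 53, 25), (25, 47, -22), (-22, 41, 31), (31, 21, -32), … (8 more)
river cycle of g (length 18): (22, 41, -31), (-31, 21, 32), (32, 43, -20), (-20, 37, 38), (38, 39, -19), (-19, 37, 40), (40, 43, -16), (-16, 53, 25), (25, 47, -22), (-22, 41, 31), … (8 more)
cycles coincide ⇒ equivalent

yes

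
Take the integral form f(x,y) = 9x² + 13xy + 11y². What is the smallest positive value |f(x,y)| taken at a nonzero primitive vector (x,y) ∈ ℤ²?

translate: b→-5 (≡13 mod 18), so (9,13,11)→(9,-5,7)
flip: (9,-5,7)→(7,5,9)
reduced (well bottom): (7,5,9) with a≤c, −a<b≤a
well minimum = a = 7

7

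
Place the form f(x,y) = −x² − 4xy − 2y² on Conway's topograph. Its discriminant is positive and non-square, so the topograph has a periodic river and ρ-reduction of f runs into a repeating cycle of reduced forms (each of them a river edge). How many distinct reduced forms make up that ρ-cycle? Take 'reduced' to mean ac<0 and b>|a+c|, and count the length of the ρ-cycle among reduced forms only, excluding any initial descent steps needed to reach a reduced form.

D = 8, ⌊√D⌋ = 2
descent: ρ → (-2,0,1)
descent: ρ → (1,2,-1)  [lands on river]
river: ρ → (-1,2,1)
ρ-cycle length = 2 (tail of 2 descent steps not counted)

2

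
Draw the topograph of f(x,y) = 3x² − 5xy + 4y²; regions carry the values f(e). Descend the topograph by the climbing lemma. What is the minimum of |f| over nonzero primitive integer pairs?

translate: b→1 (≡-5 mod 6), so (3,-5,4)→(3,1,2)
flip: (3,1,2)→(2,-1,3)
reduced (well bottom): (2,-1,3) with a≤c, −a<b≤a
well minimum = a = 2

2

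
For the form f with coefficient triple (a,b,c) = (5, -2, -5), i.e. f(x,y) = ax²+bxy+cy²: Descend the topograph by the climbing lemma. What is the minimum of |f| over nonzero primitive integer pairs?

descent: ρ → (-5,2,5)  [lands on river]
river: ρ → (5,8,-2)
river: ρ → (-2,8,5)
river: ρ → (5,2,-5)
river: ρ → (-5,8,2)
river: ρ → (2,8,-5)
closes: descent 1, river 6
min |a| on river = 2

2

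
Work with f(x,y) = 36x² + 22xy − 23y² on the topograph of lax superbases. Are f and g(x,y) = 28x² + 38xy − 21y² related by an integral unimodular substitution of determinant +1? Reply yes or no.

D₁ = 3796, D₂ = 3796
river cycle of f (length 54): (-23, 24, 35), (35, 46, -12), (-12, 50, 27), (27, 58, -4), (-4, 54, 55), (55, 56, -3), (-3, 58, 36), (36, 14, -25), (-25, 36, 25), (25, 14, -36), … (44 more)
river cycle of g (length 66): (-21, 46, 20), (20, 34, -33), (-33, 32, 21), (21, 52, -13), (-13, 52, 21), (21, 32, -33), (-33, 34, 20), (20, 46, -21), (-21, 38, 28), (28, 18, -31), … (56 more)
cycles differ ⇒ inequivalent

no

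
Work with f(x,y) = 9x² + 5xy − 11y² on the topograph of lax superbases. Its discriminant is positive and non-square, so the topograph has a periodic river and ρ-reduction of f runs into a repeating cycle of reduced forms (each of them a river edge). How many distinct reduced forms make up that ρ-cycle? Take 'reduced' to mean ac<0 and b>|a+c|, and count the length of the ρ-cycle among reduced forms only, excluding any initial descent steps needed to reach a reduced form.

D = 421, ⌊√D⌋ = 20
river: ρ → (-11,17,3)
river: ρ → (3,19,-5)
river: ρ → (-5,11,15)
river: ρ → (15,19,-1)
river: ρ → (-1,19,15)
river: ρ → (15,11,-5)
river: ρ → (-5,19,3)
river: ρ → (3,17,-11)
river: ρ → (-11,5,9)
river: ρ → (9,13,-7)
river: ρ → (-7,15,7)
river: ρ → (7,13,-9)
river: ρ → (-9,5,11)
river: ρ → (11,17,-3)
river: ρ → (-3,19,5)
river: ρ → (5,11,-15)
river: ρ → (-15,19,1)
river: ρ → (1,19,-15)
river: ρ → (-15,11,5)
river: ρ → (5,19,-3)
river: ρ → (-3,17,11)
river: ρ → (11,5,-9)
river: ρ → (-9,13,7)
river: ρ → (7,15,-7)
river: ρ → (-7,13,9)
river: ρ → (9,5,-11)
ρ-cycle length = 26 (tail of 0 descent steps not counted)

26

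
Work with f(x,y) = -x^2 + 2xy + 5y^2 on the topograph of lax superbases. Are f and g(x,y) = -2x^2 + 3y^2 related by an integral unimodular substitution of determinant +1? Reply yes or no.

D₁ = 24, D₂ = 24
river cycle of f (length 2): (-1, 4, 2), (2, 4, -1)
river cycle of g (length 2): (-2, 4, 1), (1, 4, -2)
cycles differ ⇒ inequivalent

no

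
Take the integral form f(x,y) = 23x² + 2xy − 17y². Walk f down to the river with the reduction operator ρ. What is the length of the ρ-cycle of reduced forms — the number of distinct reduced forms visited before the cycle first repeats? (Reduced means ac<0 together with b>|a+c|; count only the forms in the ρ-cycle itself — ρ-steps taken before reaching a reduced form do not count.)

D = 1568, ⌊√D⌋ = 39
descent: ρ → (-17,32,8)  [lands on river]
river: ρ → (8,32,-17)
river: ρ → (-17,36,4)
river: ρ → (4,36,-17)
ρ-cycle length = 4 (tail of 1 descent step not counted)

4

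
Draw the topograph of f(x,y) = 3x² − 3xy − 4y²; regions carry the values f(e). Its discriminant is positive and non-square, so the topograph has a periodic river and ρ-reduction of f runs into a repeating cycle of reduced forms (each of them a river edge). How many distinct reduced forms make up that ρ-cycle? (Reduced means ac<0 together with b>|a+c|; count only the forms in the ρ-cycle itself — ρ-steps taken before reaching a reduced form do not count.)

D = 57, ⌊√D⌋ = 7
descent: ρ → (-4,3,3)  [lands on river]
river: ρ → (3,3,-4)
river: ρ → (-4,5,2)
river: ρ → (2,7,-1)
river: ρ → (-1,7,2)
river: ρ → (2,5,-4)
ρ-cycle length = 6 (tail of 1 descent step not counted)

6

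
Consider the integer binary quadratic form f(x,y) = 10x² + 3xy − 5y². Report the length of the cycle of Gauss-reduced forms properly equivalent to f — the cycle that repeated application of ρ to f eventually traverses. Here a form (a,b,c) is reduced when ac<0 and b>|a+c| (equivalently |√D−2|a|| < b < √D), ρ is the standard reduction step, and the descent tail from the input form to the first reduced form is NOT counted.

D = 209, ⌊√D⌋ = 14
descent: ρ → (-5,7,8)  [lands on river]
river: ρ → (8,9,-4)
river: ρ → (-4,7,10)
river: ρ → (10,13,-1)
river: ρ → (-1,13,10)
river: ρ → (10,7,-4)
river: ρ → (-4,9,8)
river: ρ → (8,7,-5)
river: ρ → (-5,13,2)
river: ρ → (2,11,-11)
river: ρ → (-11,11,2)
river: ρ → (2,13,-5)
ρ-cycle length = 12 (tail of 1 descent step not counted)

12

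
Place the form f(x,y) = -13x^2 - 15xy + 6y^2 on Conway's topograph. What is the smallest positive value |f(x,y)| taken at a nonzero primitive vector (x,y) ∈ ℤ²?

descent: ρ → (6,15,-13)  [lands on river]
river: ρ → (-13,11,8)
river: ρ → (8,21,-3)
river: ρ → (-3,21,8)
river: ρ → (8,11,-13)
river: ρ → (-13,15,6)
river: ρ → (6,21,-4)
river: ρ → (-4,19,11)
river: ρ → (11,3,-12)
river: ρ → (-12,21,2)
river: ρ → (2,23,-1)
river: ρ → (-1,23,2)
river: ρ → (2,21,-12)
river: ρ → (-12,3,11)
river: ρ → (11,19,-4)
river: ρ → (-4,21,6)
closes: descent 1, river 16
min |a| on river = 1

1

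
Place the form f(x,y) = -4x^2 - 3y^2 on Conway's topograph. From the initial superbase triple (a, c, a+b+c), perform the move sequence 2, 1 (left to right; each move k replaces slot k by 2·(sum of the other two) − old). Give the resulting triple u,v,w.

start (-4,-3,-7) = (f(1,0),f(0,1),f(1,1))
replace slot 2: 2·((-4)+(-7)) − (-3) = -19 → (-4,-19,-7)
replace slot 1: 2·((-19)+(-7)) − (-4) = -48 → (-48,-19,-7)

-48,-19,-7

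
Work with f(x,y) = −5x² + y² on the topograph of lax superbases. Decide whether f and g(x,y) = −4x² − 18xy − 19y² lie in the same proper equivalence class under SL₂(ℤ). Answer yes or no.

D₁ = 20, D₂ = 20
river cycle of f (length 2): (1, 4, -1), (-1, 4, 1)
river cycle of g (length 2): (1, 4, -1), (-1, 4, 1)
cycles coincide ⇒ equivalent

yes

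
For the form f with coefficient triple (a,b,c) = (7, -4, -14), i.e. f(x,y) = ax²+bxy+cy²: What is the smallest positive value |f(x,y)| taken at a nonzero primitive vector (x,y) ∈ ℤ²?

descent: ρ → (-14,4,7)
descent: ρ → (7,10,-11)  [lands on river]
river: ρ → (-11,12,6)
river: ρ → (6,12,-11)
river: ρ → (-11,10,7)
river: ρ → (7,18,-3)
river: ρ → (-3,18,7)
closes: descent 2, river 6
min |a| on river = 3

3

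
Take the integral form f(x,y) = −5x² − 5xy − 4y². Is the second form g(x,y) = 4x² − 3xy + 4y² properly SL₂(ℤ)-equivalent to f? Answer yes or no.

D₁ = -55, D₂ = -55
f is negative-definite; reduce −f:
−f: flip: (5,5,4)→(4,-5,5)
−f: translate: b→3 (≡-5 mod 8), so (4,-5,5)→(4,3,4)
−f: reduced (well bottom): (4,3,4) with a≤c, −a<b≤a
flip sign back: reduced form of f is (-4,-3,-4)
g: flip: (4,-3,4)→(4,3,4)
g: reduced (well bottom): (4,3,4) with a≤c, −a<b≤a
reduced forms (-4, -3, -4) vs (4, 3, 4) ⇒ inequivalent

no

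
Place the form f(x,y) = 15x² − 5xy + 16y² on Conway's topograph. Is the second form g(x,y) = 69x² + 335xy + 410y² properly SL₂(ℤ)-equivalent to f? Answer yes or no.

D₁ = -935, D₂ = -935
f: reduced (well bottom): (15,-5,16) with a≤c, −a<b≤a
g: translate: b→59 (≡335 mod 138), so (69,335,410)→(69,59,16)
g: flip: (69,59,16)→(16,-59,69)
g: translate: b→5 (≡-59 mod 32), so (16,-59,69)→(16,5,15)
g: flip: (16,5,15)→(15,-5,16)
g: reduced (well bottom): (15,-5,16) with a≤c, −a<b≤a
reduced forms (15, -5, 16) vs (15, -5, 16) ⇒ equivalent

yes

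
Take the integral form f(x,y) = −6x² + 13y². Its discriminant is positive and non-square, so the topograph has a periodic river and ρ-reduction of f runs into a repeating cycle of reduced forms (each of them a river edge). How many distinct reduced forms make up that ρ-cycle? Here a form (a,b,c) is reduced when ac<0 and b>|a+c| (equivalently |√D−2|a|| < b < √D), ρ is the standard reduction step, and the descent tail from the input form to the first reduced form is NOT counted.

D = 312, ⌊√D⌋ = 17
descent: ρ → (13,0,-6)
descent: ρ → (-6,12,7)  [lands on river]
river: ρ → (7,16,-2)
river: ρ → (-2,16,7)
river: ρ → (7,12,-6)
ρ-cycle length = 4 (tail of 2 descent steps not counted)

4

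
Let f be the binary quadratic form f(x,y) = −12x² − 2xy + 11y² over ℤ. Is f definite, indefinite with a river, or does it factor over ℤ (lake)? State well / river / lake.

D = b²−4ac = (-2)² − 4·(-12)·11 = 532
D > 0 non-square ⇒ indefinite ⇒ periodic river

river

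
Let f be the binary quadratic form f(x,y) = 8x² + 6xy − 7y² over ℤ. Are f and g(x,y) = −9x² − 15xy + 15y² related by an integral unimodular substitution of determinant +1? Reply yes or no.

D₁ = 260, D₂ = 765
discriminants differ ⇒ not SL₂(ℤ)-equivalent

no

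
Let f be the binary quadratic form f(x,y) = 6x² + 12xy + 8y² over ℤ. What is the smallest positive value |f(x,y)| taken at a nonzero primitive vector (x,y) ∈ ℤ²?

translate: b→0 (≡12 mod 12), so (6,12,8)→(6,0,2)
flip: (6,0,2)→(2,0,6)
reduced (well bottom): (2,0,6) with a≤c, −a<b≤a
well minimum = a = 2

2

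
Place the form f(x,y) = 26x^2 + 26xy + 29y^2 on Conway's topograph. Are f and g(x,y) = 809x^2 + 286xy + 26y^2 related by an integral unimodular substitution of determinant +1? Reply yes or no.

D₁ = -2340, D₂ = -2340
f: reduced (well bottom): (26,26,29) with a≤c, −a<b≤a
g: flip: (809,286,26)→(26,-286,809)
g: translate: b→26 (≡-286 mod 52), so (26,-286,809)→(26,26,29)
g: reduced (well bottom): (26,26,29) with a≤c, −a<b≤a
reduced forms (26, 26, 29) vs (26, 26, 29) ⇒ equivalent

yes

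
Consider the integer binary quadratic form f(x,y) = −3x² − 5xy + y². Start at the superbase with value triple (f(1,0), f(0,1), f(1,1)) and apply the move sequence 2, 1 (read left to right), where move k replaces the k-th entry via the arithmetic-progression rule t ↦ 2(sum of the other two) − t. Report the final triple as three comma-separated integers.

start (-3,1,-7) = (f(1,0),f(0,1),f(1,1))
replace slot 2: 2·((-3)+(-7)) − 1 = -21 → (-3,-21,-7)
replace slot 1: 2·((-21)+(-7)) − (-3) = -53 → (-53,-21,-7)

-53,-21,-7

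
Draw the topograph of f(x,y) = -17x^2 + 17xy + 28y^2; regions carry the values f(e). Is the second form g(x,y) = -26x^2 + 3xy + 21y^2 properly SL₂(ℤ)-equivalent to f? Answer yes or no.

D₁ = 2193, D₂ = 2193
river cycle of f (length 26): (28, 39, -6), (-6, 45, 7), (7, 39, -24), (-24, 9, 22), (22, 35, -11), (-11, 31, 28), (28, 25, -14), (-14, 31, 22), (22, 13, -23), (-23, 33, 12), … (16 more)
river cycle of g (length 20): (21, 39, -8), (-8, 41, 16), (16, 23, -26), (-26, 29, 13), (13, 23, -32), (-32, 41, 4), (4, 39, -42), (-42, 45, 1), (1, 45, -42), (-42, 39, 4), … (10 more)
cycles differ ⇒ inequivalent

no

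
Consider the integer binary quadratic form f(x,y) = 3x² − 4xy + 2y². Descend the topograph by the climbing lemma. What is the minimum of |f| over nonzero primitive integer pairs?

translate: b→2 (≡-4 mod 6), so (3,-4,2)→(3,2,1)
flip: (3,2,1)→(1,-2,3)
translate: b→0 (≡-2 mod 2), so (1,-2,3)→(1,0,2)
reduced (well bottom): (1,0,2) with a≤c, −a<b≤a
well minimum = a = 1

1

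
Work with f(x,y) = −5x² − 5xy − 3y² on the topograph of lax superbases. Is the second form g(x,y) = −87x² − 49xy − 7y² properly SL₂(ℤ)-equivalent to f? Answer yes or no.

D₁ = -35, D₂ = -35
f is negative-definite; reduce −f:
−f: flip: (5,5,3)→(3,-5,5)
−f: translate: b→1 (≡-5 mod 6), so (3,-5,5)→(3,1,3)
−f: reduced (well bottom): (3,1,3) with a≤c, −a<b≤a
flip sign back: reduced form of f is (-3,-1,-3)
g is negative-definite; reduce −g:
−g: flip: (87,49,7)→(7,-49,87)
−g: translate: b→7 (≡-49 mod 14), so (7,-49,87)→(7,7,3)
−g: flip: (7,7,3)→(3,-7,7)
−g: translate: b→-1 (≡-7 mod 6), so (3,-7,7)→(3,-1,3)
−g: flip: (3,-1,3)→(3,1,3)
−g: reduced (well bottom): (3,1,3) with a≤c, −a<b≤a
flip sign back: reduced form of g is (-3,-1,-3)
reduced forms (-3, -1, -3) vs (-3, -1, -3) ⇒ equivalent

yes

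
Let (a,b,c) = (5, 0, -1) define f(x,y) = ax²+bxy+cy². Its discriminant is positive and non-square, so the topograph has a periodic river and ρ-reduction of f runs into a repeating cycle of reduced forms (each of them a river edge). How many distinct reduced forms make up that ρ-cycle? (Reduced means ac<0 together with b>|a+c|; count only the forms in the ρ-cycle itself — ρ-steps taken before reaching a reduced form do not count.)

D = 20, ⌊√D⌋ = 4
descent: ρ → (-1,4,1)  [lands on river]
river: ρ → (1,4,-1)
ρ-cycle length = 2 (tail of 1 descent step not counted)

2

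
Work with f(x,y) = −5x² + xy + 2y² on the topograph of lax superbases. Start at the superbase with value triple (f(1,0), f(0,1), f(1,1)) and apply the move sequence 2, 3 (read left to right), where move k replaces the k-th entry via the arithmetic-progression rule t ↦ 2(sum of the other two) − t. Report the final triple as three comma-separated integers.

start (-5,2,-2) = (f(1,0),f(0,1),f(1,1))
replace slot 2: 2·((-5)+(-2)) − 2 = -16 → (-5,-16,-2)
replace slot 3: 2·((-5)+(-16)) − (-2) = -40 → (-5,-16,-40)

-5,-16,-40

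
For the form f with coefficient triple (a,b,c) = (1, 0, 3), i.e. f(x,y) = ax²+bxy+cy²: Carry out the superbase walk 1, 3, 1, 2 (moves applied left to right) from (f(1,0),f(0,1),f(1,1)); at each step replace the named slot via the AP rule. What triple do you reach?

start (1,3,4) = (f(1,0),f(0,1),f(1,1))
replace slot 1: 2·(3+4) − 1 = 13 → (13,3,4)
replace slot 3: 2·(13+3) − 4 = 28 → (13,3,28)
replace slot 1: 2·(3+28) − 13 = 49 → (49,3,28)
replace slot 2: 2·(49+28) − 3 = 151 → (49,151,28)

49,151,28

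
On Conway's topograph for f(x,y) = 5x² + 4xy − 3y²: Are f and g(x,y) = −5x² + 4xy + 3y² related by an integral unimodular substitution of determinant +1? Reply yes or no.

D₁ = 76, D₂ = 76
river cycle of f (length 6): (-3, 8, 1), (1, 8, -3), (-3, 4, 5), (5, 6, -2), (-2, 6, 5), (5, 4, -3)
river cycle of g (length 6): (3, 8, -1), (-1, 8, 3), (3, 4, -5), (-5, 6, 2), (2, 6, -5), (-5, 4, 3)
cycles differ ⇒ inequivalent

no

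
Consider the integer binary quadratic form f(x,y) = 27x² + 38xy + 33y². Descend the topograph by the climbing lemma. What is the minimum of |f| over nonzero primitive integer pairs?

translate: b→-16 (≡38 mod 54), so (27,38,33)→(27,-16,22)
flip: (27,-16,22)→(22,16,27)
reduced (well bottom): (22,16,27) with a≤c, −a<b≤a
well minimum = a = 22

22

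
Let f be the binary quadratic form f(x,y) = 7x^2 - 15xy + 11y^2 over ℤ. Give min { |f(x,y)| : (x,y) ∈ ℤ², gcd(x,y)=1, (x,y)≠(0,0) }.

translate: b→-1 (≡-15 mod 14), so (7,-15,11)→(7,-1,3)
flip: (7,-1,3)→(3,1,7)
reduced (well bottom): (3,1,7) with a≤c, −a<b≤a
well minimum = a = 3

3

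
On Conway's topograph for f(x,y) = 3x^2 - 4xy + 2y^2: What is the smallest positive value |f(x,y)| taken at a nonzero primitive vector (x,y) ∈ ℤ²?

translate: b→2 (≡-4 mod 6), so (3,-4,2)→(3,2,1)
flip: (3,2,1)→(1,-2,3)
translate: b→0 (≡-2 mod 2), so (1,-2,3)→(1,0,2)
reduced (well bottom): (1,0,2) with a≤c, −a<b≤a
well minimum = a = 1

1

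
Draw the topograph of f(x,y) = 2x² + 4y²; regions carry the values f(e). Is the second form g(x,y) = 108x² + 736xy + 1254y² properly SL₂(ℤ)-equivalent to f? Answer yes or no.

D₁ = -32, D₂ = -32
f: reduced (well bottom): (2,0,4) with a≤c, −a<b≤a
g: translate: b→88 (≡736 mod 216), so (108,736,1254)→(108,88,18)
g: flip: (108,88,18)→(18,-88,108)
g: translate: b→-16 (≡-88 mod 36), so (18,-88,108)→(18,-16,4)
g: flip: (18,-16,4)→(4,16,18)
g: translate: b→0 (≡16 mod 8), so (4,16,18)→(4,0,2)
g: flip: (4,0,2)→(2,0,4)
g: reduced (well bottom): (2,0,4) with a≤c, −a<b≤a
reduced forms (2, 0, 4) vs (2, 0, 4) ⇒ equivalent

yes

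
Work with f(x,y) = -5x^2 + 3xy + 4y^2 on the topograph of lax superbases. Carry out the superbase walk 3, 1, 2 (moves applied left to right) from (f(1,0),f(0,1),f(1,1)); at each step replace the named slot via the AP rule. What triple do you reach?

start (-5,4,2) = (f(1,0),f(0,1),f(1,1))
replace slot 3: 2·((-5)+4) − 2 = -4 → (-5,4,-4)
replace slot 1: 2·(4+(-4)) − (-5) = 5 → (5,4,-4)
replace slot 2: 2·(5+(-4)) − 4 = -2 → (5,-2,-4)

5,-2,-4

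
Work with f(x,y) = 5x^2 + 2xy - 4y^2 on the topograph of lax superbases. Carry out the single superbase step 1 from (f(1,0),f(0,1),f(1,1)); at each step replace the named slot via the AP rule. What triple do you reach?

start (5,-4,3) = (f(1,0),f(0,1),f(1,1))
replace slot 1: 2·((-4)+3) − 5 = -7 → (-7,-4,3)

-7,-4,3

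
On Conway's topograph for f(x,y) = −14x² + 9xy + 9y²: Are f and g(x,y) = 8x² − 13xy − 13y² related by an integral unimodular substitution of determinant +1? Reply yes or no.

D₁ = 585, D₂ = 585
river cycle of f (length 12): (9, 9, -14), (-14, 19, 4), (4, 21, -9), (-9, 15, 10), (10, 5, -14), (-14, 23, 1), (1, 23, -14), (-14, 5, 10), (10, 15, -9), (-9, 21, 4), … (2 more)
river cycle of g (length 10): (-13, 13, 8), (8, 19, -7), (-7, 23, 2), (2, 21, -18), (-18, 15, 5), (5, 15, -18), (-18, 21, 2), (2, 23, -7), (-7, 19, 8), (8, 13, -13)
cycles differ ⇒ inequivalent

no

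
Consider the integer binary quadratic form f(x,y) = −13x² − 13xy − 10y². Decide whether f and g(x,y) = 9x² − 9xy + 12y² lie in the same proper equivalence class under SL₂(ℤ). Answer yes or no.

D₁ = -351, D₂ = -351
f is negative-definite; reduce −f:
−f: flip: (13,13,10)→(10,-13,13)
−f: translate: b→7 (≡-13 mod 20), so (10,-13,13)→(10,7,10)
−f: reduced (well bottom): (10,7,10) with a≤c, −a<b≤a
flip sign back: reduced form of f is (-10,-7,-10)
g: translate: b→9 (≡-9 mod 18), so (9,-9,12)→(9,9,12)
g: reduced (well bottom): (9,9,12) with a≤c, −a<b≤a
reduced forms (-10, -7, -10) vs (9, 9, 12) ⇒ inequivalent

no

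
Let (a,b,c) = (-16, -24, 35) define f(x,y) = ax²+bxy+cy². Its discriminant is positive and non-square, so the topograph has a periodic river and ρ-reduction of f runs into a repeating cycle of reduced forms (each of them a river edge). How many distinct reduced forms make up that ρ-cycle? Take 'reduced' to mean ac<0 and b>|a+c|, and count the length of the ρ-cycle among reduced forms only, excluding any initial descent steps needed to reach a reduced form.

D = 2816, ⌊√D⌋ = 53
descent: ρ → (35,24,-16)  [lands on river]
river: ρ → (-16,40,19)
river: ρ → (19,36,-20)
river: ρ → (-20,44,11)
river: ρ → (11,44,-20)
river: ρ → (-20,36,19)
river: ρ → (19,40,-16)
river: ρ → (-16,24,35)
river: ρ → (35,46,-5)
river: ρ → (-5,44,44)
river: ρ → (44,44,-5)
river: ρ → (-5,46,35)
ρ-cycle length = 12 (tail of 1 descent step not counted)

12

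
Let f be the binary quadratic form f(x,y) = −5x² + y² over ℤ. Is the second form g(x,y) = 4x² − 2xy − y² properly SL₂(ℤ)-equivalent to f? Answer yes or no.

D₁ = 20, D₂ = 20
river cycle of f (length 2): (1, 4, -1), (-1, 4, 1)
river cycle of g (length 2): (-1, 4, 1), (1, 4, -1)
cycles coincide ⇒ equivalent

yes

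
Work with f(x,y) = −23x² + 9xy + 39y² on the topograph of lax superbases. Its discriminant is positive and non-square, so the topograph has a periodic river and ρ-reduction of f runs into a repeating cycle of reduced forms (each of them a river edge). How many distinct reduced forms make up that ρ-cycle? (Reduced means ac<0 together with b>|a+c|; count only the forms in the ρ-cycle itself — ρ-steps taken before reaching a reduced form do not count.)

D = 3669, ⌊√D⌋ = 60
descent: ρ → (39,-9,-23)
descent: ρ → (-23,55,7)  [lands on river]
river: ρ → (7,57,-15)
river: ρ → (-15,33,43)
river: ρ → (43,53,-5)
river: ρ → (-5,57,21)
river: ρ → (21,27,-35)
river: ρ → (-35,43,13)
river: ρ → (13,35,-47)
river: ρ → (-47,59,1)
river: ρ → (1,59,-47)
river: ρ → (-47,35,13)
river: ρ → (13,43,-35)
river: ρ → (-35,27,21)
river: ρ → (21,57,-5)
river: ρ → (-5,53,43)
river: ρ → (43,33,-15)
river: ρ → (-15,57,7)
river: ρ → (7,55,-23)
river: ρ → (-23,37,25)
river: ρ → (25,13,-35)
river: ρ → (-35,57,3)
river: ρ → (3,57,-35)
river: ρ → (-35,13,25)
river: ρ → (25,37,-23)
ρ-cycle length = 24 (tail of 2 descent steps not counted)

24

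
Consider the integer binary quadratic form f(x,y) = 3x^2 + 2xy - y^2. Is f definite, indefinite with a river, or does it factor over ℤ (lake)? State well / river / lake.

D = b²−4ac = 2² − 4·3·(-1) = 16
D = 4² is a perfect square ⇒ form factors over ℤ ⇒ lakes

lake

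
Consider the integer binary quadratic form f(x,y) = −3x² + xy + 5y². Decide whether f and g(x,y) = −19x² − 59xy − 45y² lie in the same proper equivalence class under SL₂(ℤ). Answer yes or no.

D₁ = 61, D₂ = 61
river cycle of f (length 6): (-3, 7, 1), (1, 7, -3), (-3, 5, 3), (3, 7, -1), (-1, 7, 3), (3, 5, -3)
river cycle of g (length 6): (3, 5, -3), (-3, 7, 1), (1, 7, -3), (-3, 5, 3), (3, 7, -1), (-1, 7, 3)
cycles coincide ⇒ equivalent

yes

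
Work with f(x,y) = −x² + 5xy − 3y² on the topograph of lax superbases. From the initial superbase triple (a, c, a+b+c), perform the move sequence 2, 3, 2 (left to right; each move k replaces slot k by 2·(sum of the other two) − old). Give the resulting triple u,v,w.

start (-1,-3,1) = (f(1,0),f(0,1),f(1,1))
replace slot 2: 2·((-1)+1) − (-3) = 3 → (-1,3,1)
replace slot 3: 2·((-1)+3) − 1 = 3 → (-1,3,3)
replace slot 2: 2·((-1)+3) − 3 = 1 → (-1,1,3)

-1,1,3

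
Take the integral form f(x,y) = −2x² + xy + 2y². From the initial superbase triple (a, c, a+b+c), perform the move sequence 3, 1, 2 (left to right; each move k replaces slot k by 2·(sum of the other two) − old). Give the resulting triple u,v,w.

start (-2,2,1) = (f(1,0),f(0,1),f(1,1))
replace slot 3: 2·((-2)+2) − 1 = -1 → (-2,2,-1)
replace slot 1: 2·(2+(-1)) − (-2) = 4 → (4,2,-1)
replace slot 2: 2·(4+(-1)) − 2 = 4 → (4,4,-1)

4,4,-1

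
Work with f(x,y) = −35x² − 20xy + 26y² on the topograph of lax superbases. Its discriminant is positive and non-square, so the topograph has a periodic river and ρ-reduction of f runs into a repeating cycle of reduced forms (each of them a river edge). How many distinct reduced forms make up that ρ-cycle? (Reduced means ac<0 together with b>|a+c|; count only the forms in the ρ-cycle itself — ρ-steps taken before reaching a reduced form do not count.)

D = 4040, ⌊√D⌋ = 63
descent: ρ → (26,20,-35)  [lands on river]
river: ρ → (-35,50,11)
river: ρ → (11,60,-10)
river: ρ → (-10,60,11)
river: ρ → (11,50,-35)
river: ρ → (-35,20,26)
river: ρ → (26,32,-29)
river: ρ → (-29,26,29)
river: ρ → (29,32,-26)
river: ρ → (-26,20,35)
river: ρ → (35,50,-11)
river: ρ → (-11,60,10)
river: ρ → (10,60,-11)
river: ρ → (-11,50,35)
river: ρ → (35,20,-26)
river: ρ → (-26,32,29)
river: ρ → (29,26,-29)
river: ρ → (-29,32,26)
ρ-cycle length = 18 (tail of 1 descent step not counted)

18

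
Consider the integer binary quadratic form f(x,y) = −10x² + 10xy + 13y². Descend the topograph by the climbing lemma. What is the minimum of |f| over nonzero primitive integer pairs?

river: ρ → (13,16,-7)
river: ρ → (-7,12,17)
river: ρ → (17,22,-2)
river: ρ → (-2,22,17)
river: ρ → (17,12,-7)
river: ρ → (-7,16,13)
river: ρ → (13,10,-10)
river: ρ → (-10,10,13)
closes: descent 0, river 8
min |a| on river = 2

2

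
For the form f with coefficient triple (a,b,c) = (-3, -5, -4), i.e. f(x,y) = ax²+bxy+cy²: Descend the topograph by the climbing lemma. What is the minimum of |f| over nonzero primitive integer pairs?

translate: b→-1 (≡5 mod 6), so (3,5,4)→(3,-1,2)
flip: (3,-1,2)→(2,1,3)
reduced (well bottom): (2,1,3) with a≤c, −a<b≤a
well minimum |f| = |-2| = 2 (negative-definite)

2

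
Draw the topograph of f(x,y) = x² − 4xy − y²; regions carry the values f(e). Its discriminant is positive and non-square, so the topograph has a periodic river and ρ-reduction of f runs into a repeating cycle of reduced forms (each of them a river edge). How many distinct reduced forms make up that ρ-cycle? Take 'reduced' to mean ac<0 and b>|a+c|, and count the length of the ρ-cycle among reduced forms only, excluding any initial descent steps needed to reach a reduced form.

D = 20, ⌊√D⌋ = 4
descent: ρ → (-1,4,1)  [lands on river]
river: ρ → (1,4,-1)
ρ-cycle length = 2 (tail of 1 descent step not counted)

2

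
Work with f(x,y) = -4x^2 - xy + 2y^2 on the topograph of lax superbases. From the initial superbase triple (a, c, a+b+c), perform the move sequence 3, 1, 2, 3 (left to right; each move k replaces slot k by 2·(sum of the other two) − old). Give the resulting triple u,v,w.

start (-4,2,-3) = (f(1,0),f(0,1),f(1,1))
replace slot 3: 2·((-4)+2) − (-3) = -1 → (-4,2,-1)
replace slot 1: 2·(2+(-1)) − (-4) = 6 → (6,2,-1)
replace slot 2: 2·(6+(-1)) − 2 = 8 → (6,8,-1)
replace slot 3: 2·(6+8) − (-1) = 29 → (6,8,29)

6,8,29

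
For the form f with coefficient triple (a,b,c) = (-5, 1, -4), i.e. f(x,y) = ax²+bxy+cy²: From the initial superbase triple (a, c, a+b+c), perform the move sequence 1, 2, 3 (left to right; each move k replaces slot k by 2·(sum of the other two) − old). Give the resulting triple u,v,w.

start (-5,-4,-8) = (f(1,0),f(0,1),f(1,1))
replace slot 1: 2·((-4)+(-8)) − (-5) = -19 → (-19,-4,-8)
replace slot 2: 2·((-19)+(-8)) − (-4) = -50 → (-19,-50,-8)
replace slot 3: 2·((-19)+(-50)) − (-8) = -130 → (-19,-50,-130)

-19,-50,-130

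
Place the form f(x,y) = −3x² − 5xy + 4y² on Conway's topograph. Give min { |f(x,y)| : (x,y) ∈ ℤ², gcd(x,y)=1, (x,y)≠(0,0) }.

descent: ρ → (4,5,-3)  [lands on river]
river: ρ → (-3,7,2)
river: ρ → (2,5,-6)
river: ρ → (-6,7,1)
river: ρ → (1,7,-6)
river: ρ → (-6,5,2)
river: ρ → (2,7,-3)
river: ρ → (-3,5,4)
river: ρ → (4,3,-4)
river: ρ → (-4,5,3)
river: ρ → (3,7,-2)
river: ρ → (-2,5,6)
river: ρ → (6,7,-1)
river: ρ → (-1,7,6)
river: ρ → (6,5,-2)
river: ρ → (-2,7,3)
river: ρ → (3,5,-4)
river: ρ → (-4,3,4)
closes: descent 1, river 18
min |a| on river = 1

1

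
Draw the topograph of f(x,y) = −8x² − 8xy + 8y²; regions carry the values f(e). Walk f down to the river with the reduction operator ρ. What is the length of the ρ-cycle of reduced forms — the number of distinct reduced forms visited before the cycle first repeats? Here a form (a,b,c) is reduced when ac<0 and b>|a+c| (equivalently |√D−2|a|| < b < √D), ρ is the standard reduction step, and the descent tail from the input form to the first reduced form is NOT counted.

D = 320, ⌊√D⌋ = 17
descent: ρ → (8,8,-8)  [lands on river]
river: ρ → (-8,8,8)
ρ-cycle length = 2 (tail of 1 descent step not counted)

2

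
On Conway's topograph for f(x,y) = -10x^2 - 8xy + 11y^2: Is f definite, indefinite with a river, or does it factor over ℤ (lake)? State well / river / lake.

D = b²−4ac = (-8)² − 4·(-10)·11 = 504
D > 0 non-square ⇒ indefinite ⇒ periodic river

river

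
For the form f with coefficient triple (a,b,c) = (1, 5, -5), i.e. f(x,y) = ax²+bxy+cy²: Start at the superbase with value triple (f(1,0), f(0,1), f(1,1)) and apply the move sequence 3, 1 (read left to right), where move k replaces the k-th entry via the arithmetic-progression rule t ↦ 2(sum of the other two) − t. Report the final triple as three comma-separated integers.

start (1,-5,1) = (f(1,0),f(0,1),f(1,1))
replace slot 3: 2·(1+(-5)) − 1 = -9 → (1,-5,-9)
replace slot 1: 2·((-5)+(-9)) − 1 = -29 → (-29,-5,-9)

-29,-5,-9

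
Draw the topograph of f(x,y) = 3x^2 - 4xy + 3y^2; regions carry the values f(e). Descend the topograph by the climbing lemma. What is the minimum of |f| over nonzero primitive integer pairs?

translate: b→2 (≡-4 mod 6), so (3,-4,3)→(3,2,2)
flip: (3,2,2)→(2,-2,3)
translate: b→2 (≡-2 mod 4), so (2,-2,3)→(2,2,3)
reduced (well bottom): (2,2,3) with a≤c, −a<b≤a
well minimum = a = 2

2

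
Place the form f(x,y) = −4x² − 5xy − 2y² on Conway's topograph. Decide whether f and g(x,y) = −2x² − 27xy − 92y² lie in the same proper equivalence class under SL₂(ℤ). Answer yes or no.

D₁ = -7, D₂ = -7
f is negative-definite; reduce −f:
−f: translate: b→-3 (≡5 mod 8), so (4,5,2)→(4,-3,1)
−f: flip: (4,-3,1)→(1,3,4)
−f: translate: b→1 (≡3 mod 2), so (1,3,4)→(1,1,2)
−f: reduced (well bottom): (1,1,2) with a≤c, −a<b≤a
flip sign back: reduced form of f is (-1,-1,-2)
g is negative-definite; reduce −g:
−g: translate: b→-1 (≡27 mod 4), so (2,27,92)→(2,-1,1)
−g: flip: (2,-1,1)→(1,1,2)
−g: reduced (well bottom): (1,1,2) with a≤c, −a<b≤a
flip sign back: reduced form of g is (-1,-1,-2)
reduced forms (-1, -1, -2) vs (-1, -1, -2) ⇒ equivalent

yes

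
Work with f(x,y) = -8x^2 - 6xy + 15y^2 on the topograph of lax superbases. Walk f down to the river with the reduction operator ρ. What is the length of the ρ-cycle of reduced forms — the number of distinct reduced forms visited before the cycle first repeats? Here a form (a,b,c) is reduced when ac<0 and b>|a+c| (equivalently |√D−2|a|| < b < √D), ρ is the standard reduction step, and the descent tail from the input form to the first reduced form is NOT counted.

D = 516, ⌊√D⌋ = 22
descent: ρ → (15,6,-8)
descent: ρ → (-8,10,13)  [lands on river]
river: ρ → (13,16,-5)
river: ρ → (-5,14,16)
river: ρ → (16,18,-3)
river: ρ → (-3,18,16)
river: ρ → (16,14,-5)
river: ρ → (-5,16,13)
river: ρ → (13,10,-8)
river: ρ → (-8,22,1)
river: ρ → (1,22,-8)
ρ-cycle length = 10 (tail of 2 descent steps not counted)

10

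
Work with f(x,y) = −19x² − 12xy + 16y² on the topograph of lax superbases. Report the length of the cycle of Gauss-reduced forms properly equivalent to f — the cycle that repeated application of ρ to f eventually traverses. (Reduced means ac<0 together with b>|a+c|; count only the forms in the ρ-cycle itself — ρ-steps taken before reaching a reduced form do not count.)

D = 1360, ⌊√D⌋ = 36
descent: ρ → (16,12,-19)  [lands on river]
river: ρ → (-19,26,9)
river: ρ → (9,28,-16)
river: ρ → (-16,36,1)
river: ρ → (1,36,-16)
river: ρ → (-16,28,9)
river: ρ → (9,26,-19)
river: ρ → (-19,12,16)
river: ρ → (16,20,-15)
river: ρ → (-15,10,21)
river: ρ → (21,32,-4)
river: ρ → (-4,32,21)
river: ρ → (21,10,-15)
river: ρ → (-15,20,16)
ρ-cycle length = 14 (tail of 1 descent step not counted)

14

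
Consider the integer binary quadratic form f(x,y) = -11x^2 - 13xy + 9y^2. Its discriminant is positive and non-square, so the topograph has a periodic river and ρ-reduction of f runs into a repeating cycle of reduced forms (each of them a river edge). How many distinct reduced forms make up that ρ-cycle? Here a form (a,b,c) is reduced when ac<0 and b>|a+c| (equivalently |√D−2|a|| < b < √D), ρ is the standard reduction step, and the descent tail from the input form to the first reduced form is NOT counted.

D = 565, ⌊√D⌋ = 23
descent: ρ → (9,13,-11)  [lands on river]
river: ρ → (-11,9,11)
river: ρ → (11,13,-9)
river: ρ → (-9,23,1)
river: ρ → (1,23,-9)
river: ρ → (-9,13,11)
river: ρ → (11,9,-11)
river: ρ → (-11,13,9)
river: ρ → (9,23,-1)
river: ρ → (-1,23,9)
ρ-cycle length = 10 (tail of 1 descent step not counted)

10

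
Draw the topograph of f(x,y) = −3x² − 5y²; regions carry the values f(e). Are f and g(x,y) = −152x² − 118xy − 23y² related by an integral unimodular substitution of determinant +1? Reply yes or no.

D₁ = -60, D₂ = -60
f is negative-definite; reduce −f:
−f: reduced (well bottom): (3,0,5) with a≤c, −a<b≤a
flip sign back: reduced form of f is (-3,0,-5)
g is negative-definite; reduce −g:
−g: flip: (152,118,23)→(23,-118,152)
−g: translate: b→20 (≡-118 mod 46), so (23,-118,152)→(23,20,5)
−g: flip: (23,20,5)→(5,-20,23)
−g: translate: b→0 (≡-20 mod 10), so (5,-20,23)→(5,0,3)
−g: flip: (5,0,3)→(3,0,5)
−g: reduced (well bottom): (3,0,5) with a≤c, −a<b≤a
flip sign back: reduced form of g is (-3,0,-5)
reduced forms (-3, 0, -5) vs (-3, 0, -5) ⇒ equivalent

yes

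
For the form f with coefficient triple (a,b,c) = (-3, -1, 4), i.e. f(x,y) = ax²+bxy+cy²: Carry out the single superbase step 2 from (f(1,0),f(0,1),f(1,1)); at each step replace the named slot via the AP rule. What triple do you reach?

start (-3,4,0) = (f(1,0),f(0,1),f(1,1))
replace slot 2: 2·((-3)+0) − 4 = -10 → (-3,-10,0)

-3,-10,0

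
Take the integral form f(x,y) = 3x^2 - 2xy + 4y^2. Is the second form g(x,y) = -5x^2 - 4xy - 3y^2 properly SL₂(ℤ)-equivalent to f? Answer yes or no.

D₁ = -44, D₂ = -44
f: reduced (well bottom): (3,-2,4) with a≤c, −a<b≤a
g is negative-definite; reduce −g:
−g: flip: (5,4,3)→(3,-4,5)
−g: translate: b→2 (≡-4 mod 6), so (3,-4,5)→(3,2,4)
−g: reduced (well bottom): (3,2,4) with a≤c, −a<b≤a
flip sign back: reduced form of g is (-3,-2,-4)
reduced forms (3, -2, 4) vs (-3, -2, -4) ⇒ inequivalent

no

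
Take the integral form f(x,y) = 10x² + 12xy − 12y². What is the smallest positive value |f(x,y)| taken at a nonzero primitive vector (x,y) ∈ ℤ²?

river: ρ → (-12,12,10)
river: ρ → (10,8,-14)
river: ρ → (-14,20,4)
river: ρ → (4,20,-14)
river: ρ → (-14,8,10)
river: ρ → (10,12,-12)
closes: descent 0, river 6
min |a| on river = 4

4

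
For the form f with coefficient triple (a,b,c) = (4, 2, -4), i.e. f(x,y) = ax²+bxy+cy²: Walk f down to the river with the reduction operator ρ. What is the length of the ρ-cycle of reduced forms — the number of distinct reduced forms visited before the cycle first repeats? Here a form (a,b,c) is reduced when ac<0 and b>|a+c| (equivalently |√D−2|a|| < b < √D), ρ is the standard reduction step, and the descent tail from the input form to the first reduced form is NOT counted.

D = 68, ⌊√D⌋ = 8
river: ρ → (-4,6,2)
river: ρ → (2,6,-4)
river: ρ → (-4,2,4)
river: ρ → (4,6,-2)
river: ρ → (-2,6,4)
river: ρ → (4,2,-4)
ρ-cycle length = 6 (tail of 0 descent steps not counted)

6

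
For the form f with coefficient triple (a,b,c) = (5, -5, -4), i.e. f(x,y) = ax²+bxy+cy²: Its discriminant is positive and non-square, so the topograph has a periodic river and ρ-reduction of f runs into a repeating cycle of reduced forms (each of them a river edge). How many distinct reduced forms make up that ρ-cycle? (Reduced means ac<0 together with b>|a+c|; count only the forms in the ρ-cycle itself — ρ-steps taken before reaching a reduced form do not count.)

D = 105, ⌊√D⌋ = 10
descent: ρ → (-4,5,5)  [lands on river]
river: ρ → (5,5,-4)
river: ρ → (-4,3,6)
river: ρ → (6,9,-1)
river: ρ → (-1,9,6)
river: ρ → (6,3,-4)
ρ-cycle length = 6 (tail of 1 descent step not counted)

6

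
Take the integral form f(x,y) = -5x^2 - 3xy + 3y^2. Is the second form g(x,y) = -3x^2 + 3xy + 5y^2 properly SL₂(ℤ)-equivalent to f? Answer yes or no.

D₁ = 69, D₂ = 69
river cycle of f (length 4): (3, 3, -5), (-5, 7, 1), (1, 7, -5), (-5, 3, 3)
river cycle of g (length 4): (5, 7, -1), (-1, 7, 5), (5, 3, -3), (-3, 3, 5)
cycles differ ⇒ inequivalent

no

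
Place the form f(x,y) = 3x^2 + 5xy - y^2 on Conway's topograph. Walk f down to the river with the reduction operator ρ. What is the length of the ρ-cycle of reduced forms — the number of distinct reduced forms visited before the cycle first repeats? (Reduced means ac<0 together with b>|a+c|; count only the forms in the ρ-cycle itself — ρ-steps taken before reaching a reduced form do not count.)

D = 37, ⌊√D⌋ = 6
river: ρ → (-1,5,3)
river: ρ → (3,1,-3)
river: ρ → (-3,5,1)
river: ρ → (1,5,-3)
river: ρ → (-3,1,3)
river: ρ → (3,5,-1)
ρ-cycle length = 6 (tail of 0 descent steps not counted)

6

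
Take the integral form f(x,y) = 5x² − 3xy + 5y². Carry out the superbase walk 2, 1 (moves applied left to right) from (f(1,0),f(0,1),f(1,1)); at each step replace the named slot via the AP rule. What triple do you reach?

start (5,5,7) = (f(1,0),f(0,1),f(1,1))
replace slot 2: 2·(5+7) − 5 = 19 → (5,19,7)
replace slot 1: 2·(19+7) − 5 = 47 → (47,19,7)

47,19,7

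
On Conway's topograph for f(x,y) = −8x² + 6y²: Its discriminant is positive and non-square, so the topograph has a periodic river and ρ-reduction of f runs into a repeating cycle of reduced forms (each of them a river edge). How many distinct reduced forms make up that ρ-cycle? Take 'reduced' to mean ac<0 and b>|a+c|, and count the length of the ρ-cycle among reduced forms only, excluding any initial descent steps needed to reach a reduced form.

D = 192, ⌊√D⌋ = 13
descent: ρ → (6,12,-2)  [lands on river]
river: ρ → (-2,12,6)
ρ-cycle length = 2 (tail of 1 descent step not counted)

2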